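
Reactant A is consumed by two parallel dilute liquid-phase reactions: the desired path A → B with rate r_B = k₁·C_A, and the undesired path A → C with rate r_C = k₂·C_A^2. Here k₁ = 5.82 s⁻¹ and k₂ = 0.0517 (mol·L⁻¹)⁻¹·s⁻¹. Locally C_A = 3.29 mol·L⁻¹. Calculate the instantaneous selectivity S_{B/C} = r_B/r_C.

34.2

S_{B/C} = r_B/r_C = (k₁·C_A)/(k₂·C_A^2) = (k₁/k₂)·C_A⁻¹.
= (5.82×3.290) / (0.0517×3.290^2) = 19.15/0.5596 = 34.2.
The undesired path is higher order in A, so low C_A (CSTR or dilute feed) favours B.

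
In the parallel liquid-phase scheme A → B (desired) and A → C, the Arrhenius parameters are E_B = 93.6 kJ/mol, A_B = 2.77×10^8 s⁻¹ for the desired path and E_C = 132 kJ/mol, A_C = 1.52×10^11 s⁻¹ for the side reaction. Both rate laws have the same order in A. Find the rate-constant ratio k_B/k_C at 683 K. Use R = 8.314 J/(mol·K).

With equal orders, S_{B/C} = k_B/k_C = (A_B/A_C)·exp[(E_C−E_B)/(RT)].
(E_C−E_B)/(RT) = (132−93.6)×10³/(8.314×683) = 38400/5678 = 6.762.
k_B/k_C = (2.77×10^8/1.52×10^11)·exp(6.762) = 0.001822 × 864.7 = 1.58.

1.58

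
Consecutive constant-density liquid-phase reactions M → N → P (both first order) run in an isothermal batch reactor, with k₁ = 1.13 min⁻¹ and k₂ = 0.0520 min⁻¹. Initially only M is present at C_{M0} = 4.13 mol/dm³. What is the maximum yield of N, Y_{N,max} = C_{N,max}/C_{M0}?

For a first-order series the maximum intermediate yield is C_{N,max}/C_{M0} = (k₁/k₂)^[k₂/(k₂−k₁)].
= (1.13/0.0520)^(0.0520/(0.0520−1.13)) = (21.73)^(-0.04824) = 0.8620.

0.862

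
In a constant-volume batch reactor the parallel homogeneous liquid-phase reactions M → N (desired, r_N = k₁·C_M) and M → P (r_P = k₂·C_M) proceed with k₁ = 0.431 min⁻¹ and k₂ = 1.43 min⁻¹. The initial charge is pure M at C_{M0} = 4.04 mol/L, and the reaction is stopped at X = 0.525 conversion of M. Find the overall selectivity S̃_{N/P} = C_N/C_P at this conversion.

0.301

C_M = C_{M0}(1−X) = 1.919 mol/L.
Both paths are first order in M, so the instantaneous fraction to N is constant: dC_N/d(−C_M) = k₁/(k₁+k₂) = 0.2316.
C_N = 0.2316·(C_{M0}−C_M) = 0.2316×2.121 = 0.491 mol/L.
C_P = (C_{M0}−C_M)−C_N = 1.630 mol/L; S̃_{N/P} = 0.4912/1.630 = 0.301.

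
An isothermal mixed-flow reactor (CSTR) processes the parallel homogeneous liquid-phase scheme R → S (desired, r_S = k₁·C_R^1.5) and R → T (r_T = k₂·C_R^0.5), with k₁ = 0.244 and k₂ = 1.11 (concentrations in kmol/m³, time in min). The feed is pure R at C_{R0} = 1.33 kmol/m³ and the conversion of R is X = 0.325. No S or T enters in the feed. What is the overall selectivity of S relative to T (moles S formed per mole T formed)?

0.197

Exit C_R = C_{R0}(1−X) = 1.33×0.675 = 0.8978 kmol/m³.
A CSTR operates uniformly at the exit composition, giving r_S = 0.2076 and r_T = 1.052 (each k·C_R^n at C_R = 0.8978).
Overall selectivity = C_S/C_T = r_Sτ/(r_Tτ) = r_S/r_T = 0.197.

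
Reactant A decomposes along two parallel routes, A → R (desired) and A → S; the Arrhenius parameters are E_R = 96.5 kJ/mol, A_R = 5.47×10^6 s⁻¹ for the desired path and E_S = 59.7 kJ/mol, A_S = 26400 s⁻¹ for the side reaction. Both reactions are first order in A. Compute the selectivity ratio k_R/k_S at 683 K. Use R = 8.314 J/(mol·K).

Since both paths have the same order in A, the concentration cancels and S_{R/S} = k_R/k_S = (A_R/A_S)·exp[(E_S−E_R)/(RT)].
(E_S−E_R)/(RT) = (59.7−96.5)×10³/(8.314×683) = -36800/5678 = -6.481.
k_R/k_S = (5.47×10^6/26400)·exp(-6.481) = 207.2 × 0.001533 = 0.318.
Since E_R > E_S, raising the temperature improves selectivity toward R.

0.318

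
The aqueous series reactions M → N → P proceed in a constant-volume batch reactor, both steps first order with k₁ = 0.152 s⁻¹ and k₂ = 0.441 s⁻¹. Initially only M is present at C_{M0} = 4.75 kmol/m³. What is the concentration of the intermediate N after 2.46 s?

0.875 kmol/m³

Solving the coupled first-order balances gives C_N(t) = [k₁/(k₂−k₁)]·C_{M0}·(e^(−k₁t) − e^(−k₂t)).
e^(−k₁t) = e^(−0.152×2.46) = e^(−0.3739) = 0.6880; e^(−k₂t) = e^(−1.085) = 0.3379.
C_N = 0.152×4.75/(0.441−0.152) × (0.6880−0.3379) = 2.498×0.3501 = 0.8746 kmol/m³.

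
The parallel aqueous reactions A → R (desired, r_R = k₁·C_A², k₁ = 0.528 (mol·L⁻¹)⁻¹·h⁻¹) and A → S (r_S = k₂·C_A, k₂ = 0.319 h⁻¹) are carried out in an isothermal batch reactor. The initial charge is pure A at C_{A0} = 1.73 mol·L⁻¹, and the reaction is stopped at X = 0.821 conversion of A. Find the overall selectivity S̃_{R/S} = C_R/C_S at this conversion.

C_A = C_{A0}(1−X) = 0.3097 mol·L⁻¹.
Along a PFR/batch, dC_S/dC_A = −r_S/(r_R+r_S) = −k₂/(k₂+k₁·C_A).
Integrating from C_{A0} to C_A: C_S = (0.319/0.528)·ln[(0.319+0.528·1.73)/(0.319+0.528·0.310)] = 0.6042·ln(1.232/0.4825) = 0.5666 mol·L⁻¹.
Then C_R = (C_{A0}−C_A) − C_S = 1.420 − 0.5666 = 0.8538 mol·L⁻¹.
S̃_{R/S} = C_R/C_S = 0.8538/0.5666 = 1.51.

1.51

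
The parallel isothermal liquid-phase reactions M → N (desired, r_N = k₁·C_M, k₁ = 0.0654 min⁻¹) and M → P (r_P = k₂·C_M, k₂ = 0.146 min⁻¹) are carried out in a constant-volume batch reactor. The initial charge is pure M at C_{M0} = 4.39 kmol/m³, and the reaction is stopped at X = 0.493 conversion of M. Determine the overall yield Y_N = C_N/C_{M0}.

0.153

C_M = C_{M0}(1−X) = 2.226 kmol/m³.
Both paths are first order in M, so the instantaneous fraction to N is constant: dC_N/d(−C_M) = k₁/(k₁+k₂) = 0.3094.
C_N = 0.3094·(C_{M0}−C_M) = 0.3094×2.164 = 0.670 kmol/m³.
Y_N = C_N/C_{M0} = 0.6696/4.39 = 0.153.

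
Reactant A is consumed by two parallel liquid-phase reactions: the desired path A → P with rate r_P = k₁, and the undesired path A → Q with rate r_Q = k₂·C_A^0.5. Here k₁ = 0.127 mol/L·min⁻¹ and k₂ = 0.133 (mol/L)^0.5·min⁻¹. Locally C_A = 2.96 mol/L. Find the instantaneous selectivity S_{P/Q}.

0.555

S_{P/Q} = r_P/r_Q = (k₁)/(k₂·C_A^0.5) = (k₁/k₂)·C_A^-0.5.
= (0.127) / (0.133×2.960^0.5) = 0.1270/0.2288 = 0.555.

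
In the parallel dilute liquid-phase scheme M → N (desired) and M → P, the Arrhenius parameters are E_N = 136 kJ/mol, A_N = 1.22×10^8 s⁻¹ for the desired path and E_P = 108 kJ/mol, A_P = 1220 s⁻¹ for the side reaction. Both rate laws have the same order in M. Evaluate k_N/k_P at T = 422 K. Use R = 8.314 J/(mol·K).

Since both paths have the same order in M, the concentration cancels and S_{N/P} = k_N/k_P = (A_N/A_P)·exp[(E_P−E_N)/(RT)].
(E_P−E_N)/(RT) = (108−136)×10³/(8.314×422) = -28000/3509 = -7.981.
k_N/k_P = (1.22×10^8/1220)·exp(-7.981) = 1.000×10^5 × 3.420×10^-4 = 34.2.
Since E_N > E_P, raising the temperature improves selectivity toward N.

34.2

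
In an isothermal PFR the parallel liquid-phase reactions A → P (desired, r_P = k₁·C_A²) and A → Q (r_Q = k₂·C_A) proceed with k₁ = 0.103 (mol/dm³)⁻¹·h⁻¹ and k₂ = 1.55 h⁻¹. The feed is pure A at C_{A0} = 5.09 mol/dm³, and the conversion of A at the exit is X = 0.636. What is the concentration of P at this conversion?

0.600 mol/dm³

C_A = C_{A0}(1−X) = 1.853 mol/dm³.
Along a PFR/batch, dC_Q/dC_A = −r_Q/(r_P+r_Q) = −k₂/(k₂+k₁·C_A).
Integrating from C_{A0} to C_A: C_Q = (1.55/0.103)·ln[(1.55+0.103·5.09)/(1.55+0.103·1.85)] = 15.05·ln(2.074/1.741) = 2.637 mol/dm³.
Then C_P = (C_{A0}−C_A) − C_Q = 3.237 − 2.637 = 0.6001 mol/dm³.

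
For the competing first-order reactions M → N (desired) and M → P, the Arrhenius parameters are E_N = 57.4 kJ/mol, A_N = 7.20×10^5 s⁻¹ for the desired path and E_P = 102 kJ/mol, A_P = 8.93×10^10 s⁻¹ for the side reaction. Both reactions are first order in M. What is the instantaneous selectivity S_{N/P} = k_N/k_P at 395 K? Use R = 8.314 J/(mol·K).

Since both paths have the same order in M, the concentration cancels and S_{N/P} = k_N/k_P = (A_N/A_P)·exp[(E_P−E_N)/(RT)].
(E_P−E_N)/(RT) = (102−57.4)×10³/(8.314×395) = 44600/3284 = 13.58.
k_N/k_P = (7.20×10^5/8.93×10^10)·exp(13.58) = 8.063×10^-6 × 7.909×10^5 = 6.38.

6.38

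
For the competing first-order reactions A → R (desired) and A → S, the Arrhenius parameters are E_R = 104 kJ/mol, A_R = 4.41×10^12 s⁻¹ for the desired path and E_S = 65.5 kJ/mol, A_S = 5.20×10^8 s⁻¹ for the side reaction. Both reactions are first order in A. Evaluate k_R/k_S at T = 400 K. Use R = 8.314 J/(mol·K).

Since both paths have the same order in A, the concentration cancels and S_{R/S} = k_R/k_S = (A_R/A_S)·exp[(E_S−E_R)/(RT)].
(E_S−E_R)/(RT) = (65.5−104)×10³/(8.314×400) = -38500/3326 = -11.58.
k_R/k_S = (4.41×10^12/5.20×10^8)·exp(-11.58) = 8481 × 9.381×10^-6 = 0.0796.
Since E_R > E_S, raising the temperature improves selectivity toward R.

0.0796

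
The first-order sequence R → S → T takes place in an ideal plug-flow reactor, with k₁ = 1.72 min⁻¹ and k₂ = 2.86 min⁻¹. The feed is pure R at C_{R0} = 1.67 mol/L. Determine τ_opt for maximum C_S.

For first-order series the maximum of C_S occurs at τ_opt = ln(k₂/k₁)/(k₂−k₁).
= ln(2.86/1.72)/(2.86−1.72) = ln(1.663)/1.140 = 0.5085/1.140 = 0.446 min.

0.446 min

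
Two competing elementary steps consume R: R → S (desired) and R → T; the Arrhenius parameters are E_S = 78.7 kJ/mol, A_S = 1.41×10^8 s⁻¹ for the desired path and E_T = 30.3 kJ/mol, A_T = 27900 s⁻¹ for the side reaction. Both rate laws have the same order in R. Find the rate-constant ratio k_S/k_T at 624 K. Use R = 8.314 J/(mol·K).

With equal orders, S_{S/T} = k_S/k_T = (A_S/A_T)·exp[(E_T−E_S)/(RT)].
(E_T−E_S)/(RT) = (30.3−78.7)×10³/(8.314×624) = -48400/5188 = -9.329.
k_S/k_T = (1.41×10^8/27900)·exp(-9.329) = 5054 × 8.878×10^-5 = 0.449.

0.449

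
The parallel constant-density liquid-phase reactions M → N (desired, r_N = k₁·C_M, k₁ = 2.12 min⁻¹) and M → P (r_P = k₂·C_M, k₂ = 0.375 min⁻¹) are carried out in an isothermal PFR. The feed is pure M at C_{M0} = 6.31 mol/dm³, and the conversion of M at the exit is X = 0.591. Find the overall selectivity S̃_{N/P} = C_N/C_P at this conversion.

C_M = C_{M0}(1−X) = 2.581 mol/dm³.
Both paths are first order in M, so the instantaneous fraction to N is constant: dC_N/d(−C_M) = k₁/(k₁+k₂) = 0.8497.
C_N = 0.8497·(C_{M0}−C_M) = 0.8497×3.729 = 3.17 mol/dm³.
C_P = (C_{M0}−C_M)−C_N = 0.5605 mol/dm³; S̃_{N/P} = 3.169/0.5605 = 5.65.

5.65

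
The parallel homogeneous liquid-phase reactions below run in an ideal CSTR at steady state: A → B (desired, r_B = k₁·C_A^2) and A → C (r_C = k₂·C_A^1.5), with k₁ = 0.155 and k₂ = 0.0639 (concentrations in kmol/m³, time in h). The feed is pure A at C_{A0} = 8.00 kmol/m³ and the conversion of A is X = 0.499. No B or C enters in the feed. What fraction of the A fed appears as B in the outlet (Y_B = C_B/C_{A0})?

0.414

Exit C_A = C_{A0}(1−X) = 8.00×0.501 = 4.008 kmol/m³.
Rates in a CSTR are evaluated at the outlet concentration: r_B = 0.155×4.008^2 = 2.490, r_C = 0.0639×4.008^1.5 = 0.5127.
Fraction of consumed A going to B: r_B/(r_B+r_C) = 0.8292.
C_B = 0.8292·C_{A0}·X = 0.8292×8.00×0.499 = 3.31 kmol/m³; Y_B = C_B/C_{A0} = 0.414.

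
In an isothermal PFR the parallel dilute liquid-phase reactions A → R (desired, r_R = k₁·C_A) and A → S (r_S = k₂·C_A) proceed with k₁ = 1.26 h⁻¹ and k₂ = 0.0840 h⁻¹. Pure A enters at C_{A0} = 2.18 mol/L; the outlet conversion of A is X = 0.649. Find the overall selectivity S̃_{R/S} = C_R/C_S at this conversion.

15.0

C_A = C_{A0}(1−X) = 0.7652 mol/L.
Both paths are first order in A, so the instantaneous fraction to R is constant: dC_R/d(−C_A) = k₁/(k₁+k₂) = 0.9375.
C_R = 0.9375·(C_{A0}−C_A) = 0.9375×1.415 = 1.33 mol/L.
C_S = (C_{A0}−C_A)−C_R = 0.08843 mol/L; S̃_{R/S} = 1.326/0.08843 = 15.0.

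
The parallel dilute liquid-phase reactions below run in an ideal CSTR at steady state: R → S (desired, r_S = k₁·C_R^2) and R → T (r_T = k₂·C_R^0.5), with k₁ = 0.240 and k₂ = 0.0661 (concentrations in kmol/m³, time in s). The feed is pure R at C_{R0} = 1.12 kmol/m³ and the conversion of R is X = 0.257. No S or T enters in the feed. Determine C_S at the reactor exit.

Exit C_R = C_{R0}(1−X) = 1.12×0.743 = 0.8322 kmol/m³.
Rates in a CSTR are evaluated at the outlet concentration: r_S = 0.240×0.8322^2 = 0.1662, r_T = 0.0661×0.8322^0.5 = 0.06030.
Fraction of consumed R going to S: r_S/(r_S+r_T) = 0.7338.
C_S = 0.7338·C_{R0}·X = 0.7338×1.12×0.257 = 0.211 kmol/m³.

0.211 kmol/m³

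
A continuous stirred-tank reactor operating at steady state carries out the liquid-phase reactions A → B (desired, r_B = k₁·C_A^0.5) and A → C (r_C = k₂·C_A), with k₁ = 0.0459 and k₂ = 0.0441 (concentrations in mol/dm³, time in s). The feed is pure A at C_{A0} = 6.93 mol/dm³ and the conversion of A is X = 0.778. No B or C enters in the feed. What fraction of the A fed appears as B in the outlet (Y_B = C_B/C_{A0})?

0.355

Exit C_A = C_{A0}(1−X) = 6.93×0.222 = 1.538 mol/dm³.
In a CSTR the entire volume is at exit conditions, so r_B = 0.0459×1.538^0.5 = 0.05693 and r_C = 0.0441×1.538 = 0.06785.
Fraction of consumed A going to B: r_B/(r_B+r_C) = 0.4563.
C_B = 0.4563·C_{A0}·X = 0.4563×6.93×0.778 = 2.46 mol/dm³; Y_B = C_B/C_{A0} = 0.355.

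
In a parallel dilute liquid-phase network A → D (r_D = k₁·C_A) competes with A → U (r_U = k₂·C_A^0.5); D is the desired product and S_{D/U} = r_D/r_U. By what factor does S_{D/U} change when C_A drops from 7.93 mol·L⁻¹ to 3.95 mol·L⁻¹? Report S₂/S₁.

0.706

S_{D/U} = (k₁/k₂)·C_A^0.5, so S₂/S₁ = (C_{A,2}/C_{A,1})^0.5.
= (3.95/7.93)^0.5 = (0.4981)^0.5 = 0.706.
Selectivity toward D falls as C_A falls — high-concentration operation is favoured.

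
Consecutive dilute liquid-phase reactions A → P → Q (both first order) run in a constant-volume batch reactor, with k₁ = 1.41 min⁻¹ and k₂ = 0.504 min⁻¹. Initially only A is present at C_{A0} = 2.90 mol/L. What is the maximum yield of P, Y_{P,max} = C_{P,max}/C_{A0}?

Evaluating C_P at t_opt = ln(k₂/k₁)/(k₂−k₁) gives C_{P,max}/C_{A0} = (k₁/k₂)^[k₂/(k₂−k₁)].
= (1.41/0.504)^(0.504/(0.504−1.41)) = (2.798)^(-0.5563) = 0.5642.

0.564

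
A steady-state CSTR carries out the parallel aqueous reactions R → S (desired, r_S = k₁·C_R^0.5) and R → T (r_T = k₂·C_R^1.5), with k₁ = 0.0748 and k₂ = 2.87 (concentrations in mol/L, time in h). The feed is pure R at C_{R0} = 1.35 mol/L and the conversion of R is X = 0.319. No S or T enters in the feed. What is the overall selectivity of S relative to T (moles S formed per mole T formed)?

Exit C_R = C_{R0}(1−X) = 1.35×0.681 = 0.9194 mol/L.
In a CSTR the entire volume is at exit conditions, so r_S = 0.0748×0.9194^0.5 = 0.07172 and r_T = 2.87×0.9194^1.5 = 2.530.
Overall selectivity = C_S/C_T = r_Sτ/(r_Tτ) = r_S/r_T = 0.0283.

0.0283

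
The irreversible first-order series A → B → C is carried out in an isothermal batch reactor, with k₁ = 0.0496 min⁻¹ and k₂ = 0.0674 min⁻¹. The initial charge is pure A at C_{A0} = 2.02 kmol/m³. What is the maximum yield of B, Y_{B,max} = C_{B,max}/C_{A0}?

0.313

Evaluating C_B at t_opt = ln(k₂/k₁)/(k₂−k₁) gives C_{B,max}/C_{A0} = (k₁/k₂)^[k₂/(k₂−k₁)].
= (0.0496/0.0674)^(0.0674/(0.0674−0.0496)) = (0.7359)^(3.787) = 0.3131.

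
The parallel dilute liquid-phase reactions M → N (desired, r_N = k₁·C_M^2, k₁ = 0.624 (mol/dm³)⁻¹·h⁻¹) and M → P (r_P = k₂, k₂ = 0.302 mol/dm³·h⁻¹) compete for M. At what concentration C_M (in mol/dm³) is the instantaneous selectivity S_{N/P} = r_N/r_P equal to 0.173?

S_{N/P} = (k₁/k₂)·C_M^2 ⇒ C_M = (S·k₂/k₁)^(0.5).
= (0.173×0.302/0.624)^(0.5) = (0.08373)^(0.5) = 0.289 mol/dm³.

0.289 mol/dm³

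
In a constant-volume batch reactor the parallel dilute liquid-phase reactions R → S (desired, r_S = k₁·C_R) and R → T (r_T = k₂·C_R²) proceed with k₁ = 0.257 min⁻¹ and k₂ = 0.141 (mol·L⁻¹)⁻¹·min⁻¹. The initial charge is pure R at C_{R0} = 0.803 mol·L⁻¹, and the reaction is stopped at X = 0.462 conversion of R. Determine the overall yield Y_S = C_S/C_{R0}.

C_R = C_{R0}(1−X) = 0.4320 mol·L⁻¹.
Along a PFR/batch, dC_S/dC_R = −r_S/(r_S+r_T) = −k₁/(k₁+k₂·C_R).
Integrating from C_{R0} to C_R: C_S = (0.257/0.141)·ln[(0.257+0.141·0.803)/(0.257+0.141·0.432)] = 1.823·ln(0.3702/0.3179) = 0.2776 mol·L⁻¹.
Y_S = C_S/C_{R0} = 0.2776/0.803 = 0.346.

0.346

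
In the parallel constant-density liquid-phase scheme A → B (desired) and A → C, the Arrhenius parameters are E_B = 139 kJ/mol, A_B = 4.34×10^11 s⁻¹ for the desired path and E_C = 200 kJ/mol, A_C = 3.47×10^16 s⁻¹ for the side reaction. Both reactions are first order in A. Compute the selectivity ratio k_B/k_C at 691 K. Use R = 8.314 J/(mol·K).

0.511

k_B/k_C = (A_B/A_C)·exp[−(E_B−E_C)/(RT)] = (A_B/A_C)·exp[(E_C−E_B)/(RT)].
(E_C−E_B)/(RT) = (200−139)×10³/(8.314×691) = 61000/5745 = 10.62.
k_B/k_C = (4.34×10^11/3.47×10^16)·exp(10.62) = 1.251×10^-5 × 40863 = 0.511.
Since E_B < E_C, lowering the temperature improves selectivity toward B.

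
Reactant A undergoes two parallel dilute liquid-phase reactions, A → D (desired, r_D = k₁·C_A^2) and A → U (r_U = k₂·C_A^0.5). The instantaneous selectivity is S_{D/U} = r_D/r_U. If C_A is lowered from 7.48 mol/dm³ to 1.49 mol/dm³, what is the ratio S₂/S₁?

S_{D/U} = (k₁/k₂)·C_A^1.5, so S₂/S₁ = (C_{A,2}/C_{A,1})^1.5.
= (1.49/7.48)^1.5 = (0.1992)^1.5 = 0.0889.

0.0889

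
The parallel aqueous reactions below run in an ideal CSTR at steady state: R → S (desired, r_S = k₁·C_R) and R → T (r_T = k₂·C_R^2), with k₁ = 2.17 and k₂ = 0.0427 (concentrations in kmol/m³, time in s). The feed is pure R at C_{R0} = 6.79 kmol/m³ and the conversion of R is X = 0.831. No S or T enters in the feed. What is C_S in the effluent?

Exit C_R = C_{R0}(1−X) = 6.79×0.169 = 1.148 kmol/m³.
A CSTR operates uniformly at the exit composition, giving r_S = 2.490 and r_T = 0.05623 (each k·C_R^n at C_R = 1.148).
Fraction of consumed R going to S: r_S/(r_S+r_T) = 0.9779.
C_S = 0.9779·C_{R0}·X = 0.9779×6.79×0.831 = 5.52 kmol/m³.

5.52 kmol/m³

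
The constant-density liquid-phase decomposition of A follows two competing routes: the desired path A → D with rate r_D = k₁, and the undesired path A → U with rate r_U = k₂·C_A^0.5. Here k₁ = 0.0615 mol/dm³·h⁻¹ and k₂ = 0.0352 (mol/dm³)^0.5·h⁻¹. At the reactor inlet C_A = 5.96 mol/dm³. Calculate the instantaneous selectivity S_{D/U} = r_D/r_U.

S_{D/U} = r_D/r_U = (k₁)/(k₂·C_A^0.5) = (k₁/k₂)·C_A^-0.5.
= (0.0615) / (0.0352×5.960^0.5) = 0.06150/0.08593 = 0.716.
The undesired path is higher order in A, so low C_A (CSTR or dilute feed) favours D.

0.716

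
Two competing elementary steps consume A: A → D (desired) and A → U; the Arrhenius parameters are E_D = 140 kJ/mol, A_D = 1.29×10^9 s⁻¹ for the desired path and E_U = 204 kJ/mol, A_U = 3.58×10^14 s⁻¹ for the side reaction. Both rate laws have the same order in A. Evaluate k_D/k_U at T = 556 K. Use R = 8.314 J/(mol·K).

3.71

With equal orders, S_{D/U} = k_D/k_U = (A_D/A_U)·exp[(E_U−E_D)/(RT)].
(E_U−E_D)/(RT) = (204−140)×10³/(8.314×556) = 64000/4623 = 13.85.
k_D/k_U = (1.29×10^9/3.58×10^14)·exp(13.85) = 3.603×10^-6 × 1.030×10^6 = 3.71.
Since E_D < E_U, lowering the temperature improves selectivity toward D.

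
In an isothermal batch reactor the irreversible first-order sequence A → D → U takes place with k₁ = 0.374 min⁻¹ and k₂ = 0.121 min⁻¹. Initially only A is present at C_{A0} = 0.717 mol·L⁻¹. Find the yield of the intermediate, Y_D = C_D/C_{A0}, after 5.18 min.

0.577

Solving the coupled first-order balances gives C_D(t) = [k₁/(k₂−k₁)]·C_{A0}·(e^(−k₁t) − e^(−k₂t)).
e^(−k₁t) = e^(−0.374×5.18) = e^(−1.937) = 0.1441; e^(−k₂t) = e^(−0.6268) = 0.5343.
C_D = 0.374×0.717/(0.121−0.374) × (0.1441−0.5343) = (-1.060)×(-0.3902) = 0.4136 mol·L⁻¹.
Y_D = C_D/C_{A0} = 0.4136/0.717 = 0.577.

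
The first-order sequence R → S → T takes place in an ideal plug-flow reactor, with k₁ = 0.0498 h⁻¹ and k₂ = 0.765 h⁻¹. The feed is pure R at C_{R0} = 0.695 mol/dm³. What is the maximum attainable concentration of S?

0.0374 mol/dm³

For a first-order series the maximum intermediate yield is C_{S,max}/C_{R0} = (k₁/k₂)^[k₂/(k₂−k₁)].
= (0.0498/0.765)^(0.765/(0.765−0.0498)) = (0.06510)^(1.070) = 0.05382.
C_{S,max} = 0.05382×0.695 = 0.0374 mol/dm³.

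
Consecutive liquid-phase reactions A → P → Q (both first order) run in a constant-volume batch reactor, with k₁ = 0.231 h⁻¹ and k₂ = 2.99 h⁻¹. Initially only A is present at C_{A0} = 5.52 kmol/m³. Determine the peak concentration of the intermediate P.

For a first-order series the maximum intermediate yield is C_{P,max}/C_{A0} = (k₁/k₂)^[k₂/(k₂−k₁)].
= (0.231/2.99)^(2.99/(2.99−0.231)) = (0.07726)^(1.084) = 0.06235.
C_{P,max} = 0.06235×5.52 = 0.344 kmol/m³.

0.344 kmol/m³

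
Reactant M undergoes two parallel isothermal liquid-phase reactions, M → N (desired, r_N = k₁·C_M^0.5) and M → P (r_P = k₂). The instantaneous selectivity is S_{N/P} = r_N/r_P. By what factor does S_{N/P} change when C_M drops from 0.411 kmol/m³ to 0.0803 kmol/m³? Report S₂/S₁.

0.442

S_{N/P} = (k₁/k₂)·C_M^0.5, so S₂/S₁ = (C_{M,2}/C_{M,1})^0.5.
= (0.0803/0.411)^0.5 = (0.1954)^0.5 = 0.442.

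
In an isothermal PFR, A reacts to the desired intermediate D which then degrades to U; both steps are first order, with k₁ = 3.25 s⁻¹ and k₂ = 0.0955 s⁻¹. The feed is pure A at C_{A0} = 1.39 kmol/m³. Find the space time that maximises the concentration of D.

1.12 s

Setting dC_D/dτ = 0 gives τ_opt = ln(k₂/k₁)/(k₂−k₁).
= ln(0.0955/3.25)/(0.0955−3.25) = ln(0.02938)/-3.155 = -3.527/-3.155 = 1.12 s.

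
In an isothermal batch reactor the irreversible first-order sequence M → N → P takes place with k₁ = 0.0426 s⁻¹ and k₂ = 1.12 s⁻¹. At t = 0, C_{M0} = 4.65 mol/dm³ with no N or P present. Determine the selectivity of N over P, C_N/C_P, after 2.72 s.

Solving the coupled first-order balances gives C_N(t) = [k₁/(k₂−k₁)]·C_{M0}·(e^(−k₁t) − e^(−k₂t)).
e^(−k₁t) = e^(−0.0426×2.72) = e^(−0.1159) = 0.8906; e^(−k₂t) = e^(−3.046) = 0.04753.
C_N = 0.0426×4.65/(1.12−0.0426) × (0.8906−0.04753) = 0.1839×0.8431 = 0.1550 mol/dm³.
C_M = C_{M0}e^(−k₁t) = 4.141 mol/dm³, so C_P = C_{M0}−C_M−C_N = 0.3538 mol/dm³; C_N/C_P = 0.438.

0.438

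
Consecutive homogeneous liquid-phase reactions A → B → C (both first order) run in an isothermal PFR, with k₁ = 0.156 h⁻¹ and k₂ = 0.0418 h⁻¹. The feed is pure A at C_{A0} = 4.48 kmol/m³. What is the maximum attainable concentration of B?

At the optimum, C_{B,max}/C_{A0} = (k₁/k₂)^[k₂/(k₂−k₁)].
= (0.156/0.0418)^(0.0418/(0.0418−0.156)) = (3.732)^(-0.3660) = 0.6175.
C_{B,max} = 0.6175×4.48 = 2.77 kmol/m³.

2.77 kmol/m³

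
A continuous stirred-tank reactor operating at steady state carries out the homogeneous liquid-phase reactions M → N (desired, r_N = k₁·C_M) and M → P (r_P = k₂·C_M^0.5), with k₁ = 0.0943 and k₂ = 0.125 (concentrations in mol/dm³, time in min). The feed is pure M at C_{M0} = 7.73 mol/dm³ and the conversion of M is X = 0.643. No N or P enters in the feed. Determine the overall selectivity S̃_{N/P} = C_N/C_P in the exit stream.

Exit C_M = C_{M0}(1−X) = 7.73×0.357 = 2.760 mol/dm³.
A CSTR operates uniformly at the exit composition, giving r_N = 0.2602 and r_P = 0.2077 (each k·C_M^n at C_M = 2.760).
Overall selectivity = C_N/C_P = r_Nτ/(r_Pτ) = r_N/r_P = 1.25.

1.25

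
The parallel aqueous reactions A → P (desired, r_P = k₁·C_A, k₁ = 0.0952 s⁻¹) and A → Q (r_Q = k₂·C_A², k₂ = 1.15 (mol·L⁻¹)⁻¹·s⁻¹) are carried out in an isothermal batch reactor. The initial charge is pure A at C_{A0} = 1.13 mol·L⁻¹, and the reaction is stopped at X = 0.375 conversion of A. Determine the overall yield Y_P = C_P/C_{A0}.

0.0315

C_A = C_{A0}(1−X) = 0.7062 mol·L⁻¹.
Along a PFR/batch, dC_P/dC_A = −r_P/(r_P+r_Q) = −k₁/(k₁+k₂·C_A).
Integrating from C_{A0} to C_A: C_P = (0.0952/1.15)·ln[(0.0952+1.15·1.13)/(0.0952+1.15·0.706)] = 0.08278·ln(1.395/0.9074) = 0.03559 mol·L⁻¹.
Y_P = C_P/C_{A0} = 0.03559/1.13 = 0.0315.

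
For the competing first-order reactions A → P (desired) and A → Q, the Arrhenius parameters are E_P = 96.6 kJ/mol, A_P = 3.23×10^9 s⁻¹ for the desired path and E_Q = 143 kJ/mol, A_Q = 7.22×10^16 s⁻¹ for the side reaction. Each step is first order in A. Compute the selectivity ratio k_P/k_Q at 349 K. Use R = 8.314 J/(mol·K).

0.394

Since both paths have the same order in A, the concentration cancels and S_{P/Q} = k_P/k_Q = (A_P/A_Q)·exp[(E_Q−E_P)/(RT)].
(E_Q−E_P)/(RT) = (143−96.6)×10³/(8.314×349) = 46400/2902 = 15.99.
k_P/k_Q = (3.23×10^9/7.22×10^16)·exp(15.99) = 4.474×10^-8 × 8.809×10^6 = 0.394.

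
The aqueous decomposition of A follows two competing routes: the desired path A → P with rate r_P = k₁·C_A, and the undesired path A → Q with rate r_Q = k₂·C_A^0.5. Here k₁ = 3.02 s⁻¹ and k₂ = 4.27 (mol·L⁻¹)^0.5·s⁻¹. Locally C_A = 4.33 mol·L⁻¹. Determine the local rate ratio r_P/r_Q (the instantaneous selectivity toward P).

S_{P/Q} = r_P/r_Q = (k₁·C_A)/(k₂·C_A^0.5) = (k₁/k₂)·C_A^0.5.
= (3.02×4.330) / (4.27×4.330^0.5) = 13.08/8.885 = 1.47.

1.47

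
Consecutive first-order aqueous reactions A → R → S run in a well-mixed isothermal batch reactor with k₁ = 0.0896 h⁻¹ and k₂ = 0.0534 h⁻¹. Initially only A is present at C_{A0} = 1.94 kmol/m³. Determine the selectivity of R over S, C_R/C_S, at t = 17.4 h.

Solving the coupled first-order balances gives C_R(t) = [k₁/(k₂−k₁)]·C_{A0}·(e^(−k₁t) − e^(−k₂t)).
e^(−k₁t) = e^(−0.0896×17.4) = e^(−1.559) = 0.2103; e^(−k₂t) = e^(−0.9292) = 0.3949.
C_R = 0.0896×1.94/(0.0534−0.0896) × (0.2103−0.3949) = (-4.802)×(-0.1845) = 0.8862 kmol/m³.
C_A = C_{A0}e^(−k₁t) = 0.4081 kmol/m³, so C_S = C_{A0}−C_A−C_R = 0.6458 kmol/m³; C_R/C_S = 1.37.

1.37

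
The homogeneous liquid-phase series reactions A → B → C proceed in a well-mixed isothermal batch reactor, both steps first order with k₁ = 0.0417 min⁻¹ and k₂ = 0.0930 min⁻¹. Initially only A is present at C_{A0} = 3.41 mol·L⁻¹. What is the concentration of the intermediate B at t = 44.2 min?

0.393 mol·L⁻¹

For first-order series with pure A initially, C_B(t) = k₁C_{A0}/(k₂−k₁)·(e^(−k₁t) − e^(−k₂t)).
e^(−k₁t) = e^(−0.0417×44.2) = e^(−1.843) = 0.1583; e^(−k₂t) = e^(−4.111) = 0.01640.
C_B = 0.0417×3.41/(0.0930−0.0417) × (0.1583−0.01640) = 2.772×0.1419 = 0.3934 mol·L⁻¹.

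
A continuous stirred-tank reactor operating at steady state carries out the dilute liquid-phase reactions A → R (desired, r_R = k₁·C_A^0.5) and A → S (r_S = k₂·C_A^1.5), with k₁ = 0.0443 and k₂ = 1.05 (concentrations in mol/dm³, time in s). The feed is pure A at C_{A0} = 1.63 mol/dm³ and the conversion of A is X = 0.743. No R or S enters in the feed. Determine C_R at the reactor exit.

Exit C_A = C_{A0}(1−X) = 1.63×0.257 = 0.4189 mol/dm³.
A CSTR operates uniformly at the exit composition, giving r_R = 0.02867 and r_S = 0.2847 (each k·C_A^n at C_A = 0.4189).
Fraction of consumed A going to R: r_R/(r_R+r_S) = 0.09150.
C_R = 0.09150·C_{A0}·X = 0.09150×1.63×0.743 = 0.111 mol/dm³.

0.111 mol/dm³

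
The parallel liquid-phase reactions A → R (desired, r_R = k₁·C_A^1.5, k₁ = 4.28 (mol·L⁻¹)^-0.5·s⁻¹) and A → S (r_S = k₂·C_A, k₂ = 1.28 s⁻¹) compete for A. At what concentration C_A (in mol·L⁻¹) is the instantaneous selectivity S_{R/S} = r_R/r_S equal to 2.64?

S_{R/S} = (k₁/k₂)·C_A^0.5 ⇒ C_A = (S·k₂/k₁)^(2).
= (2.64×1.28/4.28)^(2) = (0.7895)^(2) = 0.623 mol·L⁻¹.

0.623 mol·L⁻¹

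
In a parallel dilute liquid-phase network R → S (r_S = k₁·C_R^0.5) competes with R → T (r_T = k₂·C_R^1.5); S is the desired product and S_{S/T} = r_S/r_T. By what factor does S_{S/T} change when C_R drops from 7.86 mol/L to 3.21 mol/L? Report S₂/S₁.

S_{S/T} = (k₁/k₂)·C_R⁻¹, so S₂/S₁ = (C_{R,2}/C_{R,1})⁻¹.
= 7.86/3.21 = 2.45.
Selectivity toward S rises as C_R falls — low-concentration operation is favoured.

2.45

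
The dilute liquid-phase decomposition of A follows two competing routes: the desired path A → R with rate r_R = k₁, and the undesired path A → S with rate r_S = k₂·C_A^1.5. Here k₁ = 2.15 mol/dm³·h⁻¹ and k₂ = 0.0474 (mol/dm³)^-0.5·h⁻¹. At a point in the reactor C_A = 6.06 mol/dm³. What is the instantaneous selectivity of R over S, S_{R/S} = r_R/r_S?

S_{R/S} = r_R/r_S = (k₁)/(k₂·C_A^1.5) = (k₁/k₂)·C_A^-1.5.
= (2.15) / (0.0474×6.060^1.5) = 2.150/0.7071 = 3.04.
The undesired path is higher order in A, so low C_A (CSTR or dilute feed) favours R.

3.04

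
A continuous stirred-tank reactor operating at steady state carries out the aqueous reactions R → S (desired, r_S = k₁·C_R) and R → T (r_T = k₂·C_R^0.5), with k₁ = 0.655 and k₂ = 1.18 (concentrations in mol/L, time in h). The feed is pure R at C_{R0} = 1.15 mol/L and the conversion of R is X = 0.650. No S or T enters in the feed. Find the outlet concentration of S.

Exit C_R = C_{R0}(1−X) = 1.15×0.350 = 0.4025 mol/L.
A CSTR operates uniformly at the exit composition, giving r_S = 0.2636 and r_T = 0.7486 (each k·C_R^n at C_R = 0.4025).
Fraction of consumed R going to S: r_S/(r_S+r_T) = 0.2604.
C_S = 0.2604·C_{R0}·X = 0.2604×1.15×0.650 = 0.195 mol/L.

0.195 mol/L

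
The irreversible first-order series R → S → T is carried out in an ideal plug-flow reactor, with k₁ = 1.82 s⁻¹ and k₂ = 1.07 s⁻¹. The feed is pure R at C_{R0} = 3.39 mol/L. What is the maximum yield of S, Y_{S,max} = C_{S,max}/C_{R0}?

At the optimum, C_{S,max}/C_{R0} = (k₁/k₂)^[k₂/(k₂−k₁)].
= (1.82/1.07)^(1.07/(1.07−1.82)) = (1.701)^(-1.427) = 0.4687.

0.469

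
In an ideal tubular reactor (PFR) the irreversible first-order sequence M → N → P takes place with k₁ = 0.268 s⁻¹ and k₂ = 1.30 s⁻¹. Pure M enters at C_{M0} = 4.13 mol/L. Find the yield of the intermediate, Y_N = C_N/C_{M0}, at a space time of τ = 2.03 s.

0.132

For first-order series with pure M initially, C_N(τ) = k₁C_{M0}/(k₂−k₁)·(e^(−k₁τ) − e^(−k₂τ)).
e^(−k₁τ) = e^(−0.268×2.03) = e^(−0.5440) = 0.5804; e^(−k₂τ) = e^(−2.639) = 0.07143.
C_N = 0.268×4.13/(1.30−0.268) × (0.5804−0.07143) = 1.073×0.5090 = 0.5459 mol/L.
Y_N = C_N/C_{M0} = 0.5459/4.13 = 0.132.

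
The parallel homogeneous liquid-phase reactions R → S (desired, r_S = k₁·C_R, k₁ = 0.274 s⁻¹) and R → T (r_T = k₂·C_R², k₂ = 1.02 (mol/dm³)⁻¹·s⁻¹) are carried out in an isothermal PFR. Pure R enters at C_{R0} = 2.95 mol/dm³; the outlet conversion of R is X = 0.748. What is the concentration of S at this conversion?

0.311 mol/dm³

C_R = C_{R0}(1−X) = 0.7434 mol/dm³.
Along a PFR/batch, dC_S/dC_R = −r_S/(r_S+r_T) = −k₁/(k₁+k₂·C_R).
Integrating from C_{R0} to C_R: C_S = (0.274/1.02)·ln[(0.274+1.02·2.95)/(0.274+1.02·0.743)] = 0.2686·ln(3.283/1.032) = 0.3108 mol/dm³.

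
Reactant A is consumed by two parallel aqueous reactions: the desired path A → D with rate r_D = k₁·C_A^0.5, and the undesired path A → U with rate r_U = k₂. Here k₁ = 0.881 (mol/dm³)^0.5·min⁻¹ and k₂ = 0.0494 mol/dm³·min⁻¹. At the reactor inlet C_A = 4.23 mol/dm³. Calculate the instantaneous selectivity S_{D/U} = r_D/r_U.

36.7

S_{D/U} = r_D/r_U = (k₁·C_A^0.5)/(k₂) = (k₁/k₂)·C_A^0.5.
= (0.881×4.230^0.5) / (0.0494) = 1.812/0.04940 = 36.7.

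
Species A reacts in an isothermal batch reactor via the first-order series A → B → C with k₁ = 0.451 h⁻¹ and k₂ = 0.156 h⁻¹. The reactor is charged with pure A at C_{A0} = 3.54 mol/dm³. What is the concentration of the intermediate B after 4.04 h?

2.01 mol/dm³

For first-order series with pure A initially, C_B(t) = k₁C_{A0}/(k₂−k₁)·(e^(−k₁t) − e^(−k₂t)).
e^(−k₁t) = e^(−0.451×4.04) = e^(−1.822) = 0.1617; e^(−k₂t) = e^(−0.6302) = 0.5325.
C_B = 0.451×3.54/(0.156−0.451) × (0.1617−0.5325) = (-5.412)×(-0.3708) = 2.007 mol/dm³.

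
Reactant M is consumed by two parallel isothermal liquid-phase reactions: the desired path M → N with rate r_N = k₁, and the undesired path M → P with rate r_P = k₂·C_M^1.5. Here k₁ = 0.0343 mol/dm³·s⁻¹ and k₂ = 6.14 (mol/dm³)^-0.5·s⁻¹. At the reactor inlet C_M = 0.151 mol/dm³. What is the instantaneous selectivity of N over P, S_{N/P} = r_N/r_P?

0.0952

S_{N/P} = r_N/r_P = (k₁)/(k₂·C_M^1.5) = (k₁/k₂)·C_M^-1.5.
= (0.0343) / (6.14×0.1510^1.5) = 0.03430/0.3603 = 0.0952.
The undesired path is higher order in M, so low C_M (CSTR or dilute feed) favours N.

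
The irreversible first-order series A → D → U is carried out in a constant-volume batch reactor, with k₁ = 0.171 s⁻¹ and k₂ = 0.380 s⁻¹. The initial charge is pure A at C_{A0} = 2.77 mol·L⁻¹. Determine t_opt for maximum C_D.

The intermediate peaks when r₁ = r₂, i.e. k₁e^(−k₁t) = k₂e^(−k₂t), giving t_opt = ln(k₂/k₁)/(k₂−k₁).
= ln(0.380/0.171)/(0.380−0.171) = ln(2.222)/0.2090 = 0.7985/0.2090 = 3.82 s.

3.82 s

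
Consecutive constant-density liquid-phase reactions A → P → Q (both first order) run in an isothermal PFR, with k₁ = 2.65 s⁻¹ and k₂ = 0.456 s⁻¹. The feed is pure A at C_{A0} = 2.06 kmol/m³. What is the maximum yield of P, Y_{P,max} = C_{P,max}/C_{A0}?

0.694

Evaluating C_P at τ_opt = ln(k₂/k₁)/(k₂−k₁) gives C_{P,max}/C_{A0} = (k₁/k₂)^[k₂/(k₂−k₁)].
= (2.65/0.456)^(0.456/(0.456−2.65)) = (5.811)^(-0.2078) = 0.6937.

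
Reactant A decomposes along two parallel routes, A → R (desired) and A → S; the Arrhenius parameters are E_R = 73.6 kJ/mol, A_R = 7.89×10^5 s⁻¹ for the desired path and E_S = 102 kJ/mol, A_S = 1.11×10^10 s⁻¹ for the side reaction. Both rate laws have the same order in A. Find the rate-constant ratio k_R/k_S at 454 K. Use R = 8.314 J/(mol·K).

Since both paths have the same order in A, the concentration cancels and S_{R/S} = k_R/k_S = (A_R/A_S)·exp[(E_S−E_R)/(RT)].
(E_S−E_R)/(RT) = (102−73.6)×10³/(8.314×454) = 28400/3775 = 7.524.
k_R/k_S = (7.89×10^5/1.11×10^10)·exp(7.524) = 7.108×10^-5 × 1852 = 0.132.
Since E_R < E_S, lowering the temperature improves selectivity toward R.

0.132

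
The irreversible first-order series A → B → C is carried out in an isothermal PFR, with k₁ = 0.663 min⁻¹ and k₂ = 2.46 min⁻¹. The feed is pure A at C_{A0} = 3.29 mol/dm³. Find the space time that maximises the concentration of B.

0.730 min

For first-order series the maximum of C_B occurs at τ_opt = ln(k₂/k₁)/(k₂−k₁).
= ln(2.46/0.663)/(2.46−0.663) = ln(3.710)/1.797 = 1.311/1.797 = 0.730 min.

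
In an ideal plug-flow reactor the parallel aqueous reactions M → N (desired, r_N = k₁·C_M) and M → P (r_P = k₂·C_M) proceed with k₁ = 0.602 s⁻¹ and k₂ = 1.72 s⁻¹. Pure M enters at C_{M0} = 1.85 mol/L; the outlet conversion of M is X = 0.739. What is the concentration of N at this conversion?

0.354 mol/L

C_M = C_{M0}(1−X) = 0.4829 mol/L.
Both paths are first order in M, so the instantaneous fraction to N is constant: dC_N/d(−C_M) = k₁/(k₁+k₂) = 0.2593.
C_N = 0.2593·(C_{M0}−C_M) = 0.2593×1.367 = 0.354 mol/L.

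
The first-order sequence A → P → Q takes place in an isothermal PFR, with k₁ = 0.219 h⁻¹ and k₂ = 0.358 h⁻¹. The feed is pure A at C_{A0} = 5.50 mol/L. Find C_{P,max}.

1.55 mol/L

For a first-order series the maximum intermediate yield is C_{P,max}/C_{A0} = (k₁/k₂)^[k₂/(k₂−k₁)].
= (0.219/0.358)^(0.358/(0.358−0.219)) = (0.6117)^(2.576) = 0.2820.
C_{P,max} = 0.2820×5.50 = 1.55 mol/L.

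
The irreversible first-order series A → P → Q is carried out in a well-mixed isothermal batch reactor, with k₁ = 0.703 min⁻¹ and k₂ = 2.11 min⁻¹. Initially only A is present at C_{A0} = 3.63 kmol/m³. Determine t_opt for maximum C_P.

For first-order series the maximum of C_P occurs at t_opt = ln(k₂/k₁)/(k₂−k₁).
= ln(2.11/0.703)/(2.11−0.703) = ln(3.001)/1.407 = 1.099/1.407 = 0.781 min.

0.781 min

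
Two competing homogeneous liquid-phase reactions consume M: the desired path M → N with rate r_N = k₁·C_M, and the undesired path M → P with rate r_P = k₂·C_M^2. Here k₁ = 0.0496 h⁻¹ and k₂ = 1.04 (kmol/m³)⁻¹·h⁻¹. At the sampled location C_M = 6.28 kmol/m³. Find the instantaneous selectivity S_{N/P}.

S_{N/P} = r_N/r_P = (k₁·C_M)/(k₂·C_M^2) = (k₁/k₂)·C_M⁻¹.
= (0.0496×6.280) / (1.04×6.280^2) = 0.3115/41.02 = 0.00759.
The undesired path is higher order in M, so low C_M (CSTR or dilute feed) favours N.

0.00759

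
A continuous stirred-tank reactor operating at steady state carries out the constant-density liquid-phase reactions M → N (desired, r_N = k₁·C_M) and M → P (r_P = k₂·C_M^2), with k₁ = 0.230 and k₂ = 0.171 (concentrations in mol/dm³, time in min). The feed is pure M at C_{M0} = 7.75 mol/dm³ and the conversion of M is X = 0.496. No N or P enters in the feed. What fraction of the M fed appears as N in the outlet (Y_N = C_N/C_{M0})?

0.127

Exit C_M = C_{M0}(1−X) = 7.75×0.504 = 3.906 mol/dm³.
A CSTR operates uniformly at the exit composition, giving r_N = 0.8984 and r_P = 2.609 (each k·C_M^n at C_M = 3.906).
Fraction of consumed M going to N: r_N/(r_N+r_P) = 0.2561.
C_N = 0.2561·C_{M0}·X = 0.2561×7.75×0.496 = 0.985 mol/dm³; Y_N = C_N/C_{M0} = 0.127.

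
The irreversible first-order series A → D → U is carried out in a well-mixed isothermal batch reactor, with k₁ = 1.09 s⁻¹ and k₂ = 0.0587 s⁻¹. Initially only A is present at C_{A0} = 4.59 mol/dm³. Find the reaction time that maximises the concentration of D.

2.83 s

For first-order series the maximum of C_D occurs at t_opt = ln(k₂/k₁)/(k₂−k₁).
= ln(0.0587/1.09)/(0.0587−1.09) = ln(0.05385)/-1.031 = -2.921/-1.031 = 2.83 s.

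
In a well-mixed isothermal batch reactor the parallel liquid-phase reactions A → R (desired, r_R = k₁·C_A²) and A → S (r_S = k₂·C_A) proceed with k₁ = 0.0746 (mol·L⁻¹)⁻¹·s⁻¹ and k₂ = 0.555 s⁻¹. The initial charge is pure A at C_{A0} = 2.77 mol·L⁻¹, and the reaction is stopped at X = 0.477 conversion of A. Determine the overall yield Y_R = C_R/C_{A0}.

0.105

C_A = C_{A0}(1−X) = 1.449 mol·L⁻¹.
Along a PFR/batch, dC_S/dC_A = −r_S/(r_R+r_S) = −k₂/(k₂+k₁·C_A).
Integrating from C_{A0} to C_A: C_S = (0.555/0.0746)·ln[(0.555+0.0746·2.77)/(0.555+0.0746·1.45)] = 7.440·ln(0.7616/0.6631) = 1.031 mol·L⁻¹.
Then C_R = (C_{A0}−C_A) − C_S = 1.321 − 1.031 = 0.2902 mol·L⁻¹.
Y_R = C_R/C_{A0} = 0.2902/2.77 = 0.105.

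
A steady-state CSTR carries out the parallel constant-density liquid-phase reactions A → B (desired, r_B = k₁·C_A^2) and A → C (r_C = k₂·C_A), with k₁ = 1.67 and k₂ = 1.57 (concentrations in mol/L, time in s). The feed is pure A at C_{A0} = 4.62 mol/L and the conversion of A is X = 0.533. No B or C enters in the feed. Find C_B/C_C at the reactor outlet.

2.29

Exit C_A = C_{A0}(1−X) = 4.62×0.467 = 2.158 mol/L.
A CSTR operates uniformly at the exit composition, giving r_B = 7.774 and r_C = 3.387 (each k·C_A^n at C_A = 2.158).
Overall selectivity = C_B/C_C = r_Bτ/(r_Cτ) = r_B/r_C = 2.29.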